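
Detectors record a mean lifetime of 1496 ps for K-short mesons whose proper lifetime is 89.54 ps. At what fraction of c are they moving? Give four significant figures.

β = 0.9982

γ = Δt/τ₀ = 1496/89.54 = 16.71
β = √(1 − 1/γ²) = √(1 − 0.003582) = √0.9964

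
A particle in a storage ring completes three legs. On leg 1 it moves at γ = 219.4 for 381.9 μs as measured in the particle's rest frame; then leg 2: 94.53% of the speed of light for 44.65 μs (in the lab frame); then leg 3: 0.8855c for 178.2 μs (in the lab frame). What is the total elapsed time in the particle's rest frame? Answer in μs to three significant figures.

Leg 1: 381.9 μs is already measured in the particle's rest frame.
Leg 2: β = 0.9453; γ = 1/√(1 − 0.9453²) = 1/√0.1064 = 3.066; τ_2 = 44.65/3.066 = 14.56 μs.
Leg 3: γ = 1/√(1 − 0.8855²) = 1/√0.2159 = 2.152; τ_3 = 178.2/2.152 = 82.80 μs.
Total: 381.9 + 14.56 + 82.80 μs.

τ = 479 μs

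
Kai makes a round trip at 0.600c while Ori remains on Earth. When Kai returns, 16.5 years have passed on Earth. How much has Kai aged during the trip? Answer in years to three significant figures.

τ = 13.2 years

γ = 1/√(1 − 0.600²) = 5/4 = 1.250
Kai's clock measures proper time along the trip: τ = Δt/γ = 16.5/1.250 years.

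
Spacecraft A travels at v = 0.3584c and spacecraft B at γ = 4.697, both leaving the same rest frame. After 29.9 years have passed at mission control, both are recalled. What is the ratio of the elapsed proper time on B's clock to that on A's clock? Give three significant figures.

τ_B/τ_A = 0.228

A: γ = 1/√(1 − 0.3584²) = 1/√0.8715 = 1.071. B: γ = 4.697.
τ_A/τ_B = γ_B/γ_A = 4.697/1.071 = 4.385, so τ_B/τ_A = 0.2281.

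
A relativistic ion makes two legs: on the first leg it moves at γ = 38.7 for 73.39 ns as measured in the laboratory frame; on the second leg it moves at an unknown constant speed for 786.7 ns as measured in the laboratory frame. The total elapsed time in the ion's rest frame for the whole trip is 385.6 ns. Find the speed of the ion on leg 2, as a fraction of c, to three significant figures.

Leg 1: γ = 38.7; τ_1 = 73.39/38.70 = 1.896 ns.
Leg 2: speed unknown; τ_2 = 786.7/γ_2.
Total proper time: 1.896 + τ_2 = 385.6, so τ_2 = 385.6 − 1.896 = 383.7 ns.
γ_2 = 786.7/383.7 = 2.050; β = √(1 − 1/γ²) = √0.7621.

β = 0.873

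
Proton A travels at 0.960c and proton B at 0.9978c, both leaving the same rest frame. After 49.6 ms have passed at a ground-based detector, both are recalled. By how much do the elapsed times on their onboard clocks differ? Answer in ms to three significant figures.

A: γ = 1/√(1 − 0.960²) = 25/7 ≈ 3.571; τ_A = 49.6/3.571 = 13.89 ms.
B: γ = 1/√(1 − 0.9978²) = 1/√0.004395 = 15.08; τ_B = 49.6/15.08 = 3.288 ms.

|τ_A − τ_B| = 10.6 ms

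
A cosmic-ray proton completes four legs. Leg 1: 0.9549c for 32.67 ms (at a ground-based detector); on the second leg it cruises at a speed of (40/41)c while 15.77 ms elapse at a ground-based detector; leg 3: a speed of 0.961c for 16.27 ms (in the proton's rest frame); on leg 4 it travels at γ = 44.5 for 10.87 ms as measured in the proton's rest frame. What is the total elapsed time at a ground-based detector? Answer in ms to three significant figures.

Δt = 591 ms

Leg 1: 32.67 ms is already measured at a ground-based detector.
Leg 2: 15.77 ms is already measured at a ground-based detector.
Leg 3: γ = 1/√(1 − 0.961²) = 1/√0.07648 = 3.616; Δt_3 = 3.616 × 16.27 = 58.83 ms.
Leg 4: γ = 44.5; Δt_4 = 44.50 × 10.87 = 483.7 ms.
Total: 32.67 + 15.77 + 58.83 + 483.7 ms.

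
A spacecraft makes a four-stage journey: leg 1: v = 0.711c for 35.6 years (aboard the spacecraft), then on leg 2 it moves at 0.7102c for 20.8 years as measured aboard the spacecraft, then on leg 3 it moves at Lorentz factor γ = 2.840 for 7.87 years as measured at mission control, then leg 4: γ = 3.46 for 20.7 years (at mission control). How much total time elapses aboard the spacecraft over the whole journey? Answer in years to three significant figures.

Leg 1: 35.6 years is already measured aboard the spacecraft.
Leg 2: 20.8 years is already measured aboard the spacecraft.
Leg 3: γ = 2.840; τ_3 = 7.87/2.840 = 2.771 years.
Leg 4: γ = 3.46; τ_4 = 20.7/3.460 = 5.983 years.
Total: 35.60 + 20.80 + 2.771 + 5.983 years.

τ = 65.2 years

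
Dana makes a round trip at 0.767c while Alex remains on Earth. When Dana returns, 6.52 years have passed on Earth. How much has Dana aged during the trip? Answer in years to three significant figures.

τ = 4.18 years

γ = 1/√(1 − 0.767²) = 1/√0.4117 = 1.558
Dana's clock measures proper time along the trip: τ = Δt/γ = 6.52/1.558 years.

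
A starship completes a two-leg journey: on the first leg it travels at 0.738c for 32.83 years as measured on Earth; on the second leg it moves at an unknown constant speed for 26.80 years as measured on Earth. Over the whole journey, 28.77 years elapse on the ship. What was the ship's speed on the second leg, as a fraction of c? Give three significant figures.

Leg 1: γ = 1/√(1 − 0.738²) = 1/√0.4554 = 1.482; τ_1 = 32.83/1.482 = 22.15 years.
Leg 2: speed unknown; τ_2 = 26.80/γ_2.
Total proper time: 22.15 + τ_2 = 28.77, so τ_2 = 28.77 − 22.15 = 6.616 years.
γ_2 = 26.80/6.616 = 4.051; β = √(1 − 1/γ²) = √0.9391.

β = 0.969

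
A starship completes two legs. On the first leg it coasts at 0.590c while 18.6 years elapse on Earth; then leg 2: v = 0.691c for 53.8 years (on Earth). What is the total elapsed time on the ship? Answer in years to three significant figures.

Leg 1: γ = 1/√(1 − 0.590²) = 1/√0.6519 = 1.239; τ_1 = 18.6/1.239 = 15.02 years.
Leg 2: γ = 1/√(1 − 0.691²) = 1/√0.5225 = 1.383; τ_2 = 53.8/1.383 = 38.89 years.
Total: 15.02 + 38.89 years.

τ = 53.9 years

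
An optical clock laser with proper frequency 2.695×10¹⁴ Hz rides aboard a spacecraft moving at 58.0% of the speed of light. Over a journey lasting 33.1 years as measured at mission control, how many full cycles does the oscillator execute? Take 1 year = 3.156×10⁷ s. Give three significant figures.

N = 2.29×10²³

β = 0.580; γ = 1/√(1 − 0.580²) = 1/√0.6636 = 1.228
The oscillator's own cycle count is N = f × τ where τ is the proper time aboard the spacecraft. τ = Δt/γ = 33.1/1.228 = 26.96 years = 8.510×10⁸ s.
N = 2.695×10¹⁴ × 8.510×10⁸ = 2.293×10²³.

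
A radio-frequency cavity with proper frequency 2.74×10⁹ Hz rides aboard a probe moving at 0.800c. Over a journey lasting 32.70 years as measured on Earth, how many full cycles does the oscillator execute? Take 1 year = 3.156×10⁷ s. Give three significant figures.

γ = 1/√(1 − 0.800²) = 5/3 ≈ 1.667
The oscillator's own cycle count is N = f × τ where τ is the proper time aboard the probe. τ = Δt/γ = 32.70/1.667 = 19.62 years = 6.192×10⁸ s.
N = 2.74×10⁹ × 6.192×10⁸ = 1.697×10¹⁸.

N = 1.70×10¹⁸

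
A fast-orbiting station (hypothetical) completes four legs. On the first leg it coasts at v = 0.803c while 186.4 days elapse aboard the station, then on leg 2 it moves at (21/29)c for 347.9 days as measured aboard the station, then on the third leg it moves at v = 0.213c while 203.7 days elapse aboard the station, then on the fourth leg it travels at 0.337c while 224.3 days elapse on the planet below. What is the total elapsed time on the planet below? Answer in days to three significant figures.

Δt = 1250 days

Leg 1: γ = 1/√(1 − 0.803²) = 1/√0.3552 = 1.678; Δt_1 = 1.678 × 186.4 = 312.8 days.
Leg 2: γ = 1/√(1 − (21/29)²) = 29/20 = 1.450; Δt_2 = 1.450 × 347.9 = 504.5 days.
Leg 3: γ = 1/√(1 − 0.213²) = 1/√0.9546 = 1.023; Δt_3 = 1.023 × 203.7 = 208.5 days.
Leg 4: 224.3 days is already measured on the planet below.
Total: 312.8 + 504.5 + 208.5 + 224.3 days.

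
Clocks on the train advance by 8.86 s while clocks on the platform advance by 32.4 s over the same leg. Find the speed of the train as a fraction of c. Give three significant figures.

The proper time is measured on the train (both events occur at the train's location); Δt is measured on the platform. γ = Δt/τ = 32.4/8.86 = 3.657.
β = √(1 − 1/γ²) = √(1 − 0.07478) = √0.9252

β = 0.962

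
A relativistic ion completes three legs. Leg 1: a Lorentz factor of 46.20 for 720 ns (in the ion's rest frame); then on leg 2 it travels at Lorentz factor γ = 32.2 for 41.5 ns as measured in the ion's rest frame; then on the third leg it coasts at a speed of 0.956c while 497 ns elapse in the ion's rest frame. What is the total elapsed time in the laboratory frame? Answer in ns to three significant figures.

Leg 1: γ = 46.20; Δt_1 = 46.20 × 720 = 3.326×10⁴ ns.
Leg 2: γ = 32.2; Δt_2 = 32.20 × 41.5 = 1336 ns.
Leg 3: γ = 1/√(1 − 0.956²) = 1/√0.08606 = 3.409; Δt_3 = 3.409 × 497 = 1694 ns.
Total: 3.326×10⁴ + 1336 + 1694 ns.

Δt = 3.63×10⁴ ns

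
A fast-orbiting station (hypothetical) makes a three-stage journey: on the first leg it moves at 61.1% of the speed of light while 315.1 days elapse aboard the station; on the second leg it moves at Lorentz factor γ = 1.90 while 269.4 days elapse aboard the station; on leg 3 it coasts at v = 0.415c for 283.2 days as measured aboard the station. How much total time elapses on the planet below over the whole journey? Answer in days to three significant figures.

Leg 1: β = 0.611; γ = 1/√(1 − 0.611²) = 1/√0.6267 = 1.263; Δt_1 = 1.263 × 315.1 = 398.0 days.
Leg 2: γ = 1.90; Δt_2 = 1.900 × 269.4 = 511.9 days.
Leg 3: γ = 1/√(1 − 0.415²) = 1/√0.8278 = 1.099; Δt_3 = 1.099 × 283.2 = 311.3 days.
Total: 398.0 + 511.9 + 311.3 days.

Δt = 1220 days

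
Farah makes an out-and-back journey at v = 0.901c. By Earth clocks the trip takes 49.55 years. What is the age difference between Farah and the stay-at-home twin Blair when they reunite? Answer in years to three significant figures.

γ = 1/√(1 − 0.901²) = 1/√0.1882 = 2.305
Farah's elapsed proper time: τ = 49.55/2.305 = 21.50 years.
Age gap = Δt − τ = 49.55 − 21.50 years.

Δt − τ = 28.1 years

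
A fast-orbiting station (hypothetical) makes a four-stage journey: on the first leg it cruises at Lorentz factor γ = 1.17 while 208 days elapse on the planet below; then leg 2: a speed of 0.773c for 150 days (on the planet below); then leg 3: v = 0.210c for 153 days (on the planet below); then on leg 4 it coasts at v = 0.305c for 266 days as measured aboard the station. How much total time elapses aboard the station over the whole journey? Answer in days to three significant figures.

Leg 1: γ = 1.17; τ_1 = 208/1.170 = 177.8 days.
Leg 2: γ = 1/√(1 − 0.773²) = 1/√0.4025 = 1.576; τ_2 = 150/1.576 = 95.16 days.
Leg 3: γ = 1/√(1 − 0.210²) = 1/√0.9559 = 1.023; τ_3 = 153/1.023 = 149.6 days.
Leg 4: 266 days is already measured aboard the station.
Total: 177.8 + 95.16 + 149.6 + 266.0 days.

τ = 689 days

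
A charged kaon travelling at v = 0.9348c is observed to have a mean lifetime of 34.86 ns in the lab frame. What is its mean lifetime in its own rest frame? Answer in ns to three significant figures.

τ₀ = 12.4 ns

γ = 1/√(1 − 0.9348²) = 1/√0.1261 = 2.816
The lab-frame lifetime is the dilated interval; the proper lifetime is τ₀ = Δt/γ = 34.86/2.816 ns.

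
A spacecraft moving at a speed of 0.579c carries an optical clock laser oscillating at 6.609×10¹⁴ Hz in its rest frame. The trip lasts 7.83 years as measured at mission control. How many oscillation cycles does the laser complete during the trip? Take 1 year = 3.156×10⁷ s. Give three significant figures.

γ = 1/√(1 − 0.579²) = 1/√0.6648 = 1.227
The oscillator's own cycle count is N = f × τ where τ is the proper time aboard the spacecraft. τ = Δt/γ = 7.83/1.227 = 6.384 years = 2.015×10⁸ s.
N = 6.609×10¹⁴ × 2.015×10⁸ = 1.332×10²³.

N = 1.33×10²³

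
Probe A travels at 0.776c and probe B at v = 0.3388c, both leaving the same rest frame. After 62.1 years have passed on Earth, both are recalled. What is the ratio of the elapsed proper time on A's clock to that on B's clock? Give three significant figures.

τ_A/τ_B = 0.670

A: γ = 1/√(1 − 0.776²) = 1/√0.3978 = 1.585. B: γ = 1/√(1 − 0.3388²) = 1/√0.8852 = 1.063.
τ_A/τ_B = γ_B/γ_A = 1.063/1.585 = 0.6704, so τ_A/τ_B = 0.6704.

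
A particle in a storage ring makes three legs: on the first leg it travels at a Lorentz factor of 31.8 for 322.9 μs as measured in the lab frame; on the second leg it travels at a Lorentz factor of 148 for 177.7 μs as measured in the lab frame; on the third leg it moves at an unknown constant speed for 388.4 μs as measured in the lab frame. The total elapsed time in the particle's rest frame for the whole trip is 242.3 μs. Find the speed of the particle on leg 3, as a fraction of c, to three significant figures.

Leg 1: γ = 31.8; τ_1 = 322.9/31.80 = 10.15 μs.
Leg 2: γ = 148; τ_2 = 177.7/148.0 = 1.201 μs.
Leg 3: speed unknown; τ_3 = 388.4/γ_3.
Total proper time: 10.15 + 1.201 + τ_3 = 242.3, so τ_3 = 242.3 − 11.35 = 230.9 μs.
γ_3 = 388.4/230.9 = 1.682; β = √(1 − 1/γ²) = √0.6464.

β = 0.804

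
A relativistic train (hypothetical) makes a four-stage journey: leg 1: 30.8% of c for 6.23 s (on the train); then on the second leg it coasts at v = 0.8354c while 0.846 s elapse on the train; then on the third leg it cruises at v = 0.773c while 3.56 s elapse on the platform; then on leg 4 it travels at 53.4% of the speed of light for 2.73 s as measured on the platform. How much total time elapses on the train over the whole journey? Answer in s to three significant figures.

τ = 11.6 s

Leg 1: 6.23 s is already measured on the train.
Leg 2: 0.846 s is already measured on the train.
Leg 3: γ = 1/√(1 − 0.773²) = 1/√0.4025 = 1.576; τ_3 = 3.56/1.576 = 2.258 s.
Leg 4: β = 0.534; γ = 1/√(1 − 0.534²) = 1/√0.7148 = 1.183; τ_4 = 2.73/1.183 = 2.308 s.
Total: 6.230 + 0.8460 + 2.258 + 2.308 s.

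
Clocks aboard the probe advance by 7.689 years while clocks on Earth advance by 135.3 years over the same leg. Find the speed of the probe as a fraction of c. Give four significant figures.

β = 0.9984

The proper time is measured aboard the probe (both events occur at the probe's location); Δt is measured on Earth. γ = Δt/τ = 135.3/7.689 = 17.60.
β = √(1 − 1/γ²) = √(1 − 0.003230) = √0.9968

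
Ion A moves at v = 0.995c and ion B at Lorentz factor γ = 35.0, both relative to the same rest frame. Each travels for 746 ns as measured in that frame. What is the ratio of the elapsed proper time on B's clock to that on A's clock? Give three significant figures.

τ_B/τ_A = 0.286

A: γ = 1/√(1 − 0.995²) = 1/√0.009975 = 10.01. B: γ = 35.0.
τ_A/τ_B = γ_B/γ_A = 35.00/10.01 = 3.496, so τ_B/τ_A = 0.2861.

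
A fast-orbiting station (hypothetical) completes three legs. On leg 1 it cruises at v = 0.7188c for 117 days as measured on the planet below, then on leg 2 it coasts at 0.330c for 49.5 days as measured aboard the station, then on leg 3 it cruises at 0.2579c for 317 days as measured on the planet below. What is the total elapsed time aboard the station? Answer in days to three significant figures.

τ = 437 days

Leg 1: γ = 1/√(1 − 0.7188²) = 1/√0.4833 = 1.438; τ_1 = 117/1.438 = 81.34 days.
Leg 2: 49.5 days is already measured aboard the station.
Leg 3: γ = 1/√(1 − 0.2579²) = 1/√0.9335 = 1.035; τ_3 = 317/1.035 = 306.3 days.
Total: 81.34 + 49.50 + 306.3 days.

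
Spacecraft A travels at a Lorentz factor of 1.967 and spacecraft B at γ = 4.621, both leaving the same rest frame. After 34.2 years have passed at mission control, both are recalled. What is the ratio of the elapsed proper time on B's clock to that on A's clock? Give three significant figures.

τ_B/τ_A = 0.426

A: γ = 1.967. B: γ = 4.621.
τ_A/τ_B = γ_B/γ_A = 4.621/1.967 = 2.349, so τ_B/τ_A = 0.4257.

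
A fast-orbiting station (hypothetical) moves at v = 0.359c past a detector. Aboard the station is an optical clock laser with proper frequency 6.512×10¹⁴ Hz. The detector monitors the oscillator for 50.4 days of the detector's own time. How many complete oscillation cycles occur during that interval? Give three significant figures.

N = 2.65×10²¹

γ = 1/√(1 − 0.359²) = 1/√0.8711 = 1.071
During 50.4 days of lab time, the oscillator's proper time advances by τ = Δt/γ = 50.4/1.071 = 47.04 days = 4.064×10⁶ s.
N = f × τ = 6.512×10¹⁴ × 4.064×10⁶ = 2.647×10²¹.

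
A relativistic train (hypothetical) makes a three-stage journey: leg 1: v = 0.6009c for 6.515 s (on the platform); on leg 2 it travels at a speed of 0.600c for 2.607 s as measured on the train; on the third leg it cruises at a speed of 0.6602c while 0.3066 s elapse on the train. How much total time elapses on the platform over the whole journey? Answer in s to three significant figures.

Δt = 10.2 s

Leg 1: 6.515 s is already measured on the platform.
Leg 2: γ = 1/√(1 − 0.600²) = 1/√0.6400 = 1.250; Δt_2 = 1.250 × 2.607 = 3.259 s.
Leg 3: γ = 1/√(1 − 0.6602²) = 1/√0.5641 = 1.331; Δt_3 = 1.331 × 0.3066 = 0.4082 s.
Total: 6.515 + 3.259 + 0.4082 s.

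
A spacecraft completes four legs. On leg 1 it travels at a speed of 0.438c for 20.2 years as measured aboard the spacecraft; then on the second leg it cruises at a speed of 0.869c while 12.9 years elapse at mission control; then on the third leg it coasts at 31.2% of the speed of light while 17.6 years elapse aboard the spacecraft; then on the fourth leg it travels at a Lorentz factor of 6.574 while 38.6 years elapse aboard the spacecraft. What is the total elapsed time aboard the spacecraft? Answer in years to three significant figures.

τ = 82.8 years

Leg 1: 20.2 years is already measured aboard the spacecraft.
Leg 2: γ = 1/√(1 − 0.869²) = 1/√0.2448 = 2.021; τ_2 = 12.9/2.021 = 6.383 years.
Leg 3: 17.6 years is already measured aboard the spacecraft.
Leg 4: 38.6 years is already measured aboard the spacecraft.
Total: 20.20 + 6.383 + 17.60 + 38.60 years.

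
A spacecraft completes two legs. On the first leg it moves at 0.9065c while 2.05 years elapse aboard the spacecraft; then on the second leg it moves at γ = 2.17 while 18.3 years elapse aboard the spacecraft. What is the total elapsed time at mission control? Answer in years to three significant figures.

Δt = 44.6 years

Leg 1: γ = 1/√(1 − 0.9065²) = 1/√0.1783 = 2.369; Δt_1 = 2.369 × 2.05 = 4.855 years.
Leg 2: γ = 2.17; Δt_2 = 2.170 × 18.3 = 39.71 years.
Total: 4.855 + 39.71 years.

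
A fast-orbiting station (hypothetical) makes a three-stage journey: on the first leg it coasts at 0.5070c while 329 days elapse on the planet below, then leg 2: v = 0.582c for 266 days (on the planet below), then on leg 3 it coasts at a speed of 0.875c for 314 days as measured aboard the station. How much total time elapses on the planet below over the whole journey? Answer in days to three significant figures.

Δt = 1240 days

Leg 1: 329 days is already measured on the planet below.
Leg 2: 266 days is already measured on the planet below.
Leg 3: γ = 1/√(1 − 0.875²) = 1/√0.2344 = 2.066; Δt_3 = 2.066 × 314 = 648.6 days.
Total: 329.0 + 266.0 + 648.6 days.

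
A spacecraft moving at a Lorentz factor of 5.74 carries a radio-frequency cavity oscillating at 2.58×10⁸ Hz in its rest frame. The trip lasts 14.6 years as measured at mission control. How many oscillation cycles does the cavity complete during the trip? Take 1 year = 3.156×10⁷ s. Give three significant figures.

N = 2.07×10¹⁶

γ = 5.74
The oscillator's own cycle count is N = f × τ where τ is the proper time aboard the spacecraft. τ = Δt/γ = 14.6/5.740 = 2.544 years = 8.027×10⁷ s.
N = 2.58×10⁸ × 8.027×10⁷ = 2.071×10¹⁶.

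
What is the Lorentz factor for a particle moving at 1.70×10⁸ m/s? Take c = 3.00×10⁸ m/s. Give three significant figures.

β = 1.70×10⁸/3.00×10⁸ = 0.5667; γ = 1/√(1 − 0.5667²) = 1.214

γ = 1.21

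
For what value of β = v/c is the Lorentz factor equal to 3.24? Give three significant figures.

β = √(1 − 1/γ²) = √(1 − 1/3.24²) = √(1 − 0.09526) = √0.9047

β = 0.951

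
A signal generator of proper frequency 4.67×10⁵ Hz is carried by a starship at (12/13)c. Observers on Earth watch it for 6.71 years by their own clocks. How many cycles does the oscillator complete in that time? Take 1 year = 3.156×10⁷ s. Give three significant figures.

γ = 1/√(1 − (12/13)²) = 13/5 = 2.600
During 6.71 years of lab time, the oscillator's proper time advances by τ = Δt/γ = 6.71/2.600 = 2.581 years = 8.145×10⁷ s.
N = f × τ = 4.67×10⁵ × 8.145×10⁷ = 3.804×10¹³.

N = 3.80×10¹³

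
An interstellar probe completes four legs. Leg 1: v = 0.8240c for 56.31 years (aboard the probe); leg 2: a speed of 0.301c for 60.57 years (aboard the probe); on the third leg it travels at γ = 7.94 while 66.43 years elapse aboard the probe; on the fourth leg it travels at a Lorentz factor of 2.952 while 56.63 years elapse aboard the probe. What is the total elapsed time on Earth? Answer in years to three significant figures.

Δt = 858 years

Leg 1: γ = 1/√(1 − 0.8240²) = 1/√0.3210 = 1.765; Δt_1 = 1.765 × 56.31 = 99.38 years.
Leg 2: γ = 1/√(1 − 0.301²) = 1/√0.9094 = 1.049; Δt_2 = 1.049 × 60.57 = 63.52 years.
Leg 3: γ = 7.94; Δt_3 = 7.940 × 66.43 = 527.5 years.
Leg 4: γ = 2.952; Δt_4 = 2.952 × 56.63 = 167.2 years.
Total: 99.38 + 63.52 + 527.5 + 167.2 years.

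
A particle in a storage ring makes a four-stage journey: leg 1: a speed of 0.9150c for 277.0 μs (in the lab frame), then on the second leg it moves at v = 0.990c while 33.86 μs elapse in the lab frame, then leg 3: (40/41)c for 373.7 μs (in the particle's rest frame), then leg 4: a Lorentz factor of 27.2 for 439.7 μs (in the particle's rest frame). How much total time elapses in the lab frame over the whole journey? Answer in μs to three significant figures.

Δt = 1.40×10⁴ μs

Leg 1: 277.0 μs is already measured in the lab frame.
Leg 2: 33.86 μs is already measured in the lab frame.
Leg 3: γ = 1/√(1 − (40/41)²) = 41/9 ≈ 4.556; Δt_3 = 4.556 × 373.7 = 1702 μs.
Leg 4: γ = 27.2; Δt_4 = 27.20 × 439.7 = 1.196×10⁴ μs.
Total: 277.0 + 33.86 + 1702 + 1.196×10⁴ μs.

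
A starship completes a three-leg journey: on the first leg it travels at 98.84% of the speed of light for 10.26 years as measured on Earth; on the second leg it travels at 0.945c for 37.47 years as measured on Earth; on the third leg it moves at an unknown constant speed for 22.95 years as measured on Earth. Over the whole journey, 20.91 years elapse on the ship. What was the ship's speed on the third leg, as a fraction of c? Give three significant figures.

β = 0.951

Leg 1: β = 0.9884; γ = 1/√(1 − 0.9884²) = 1/√0.02307 = 6.584; τ_1 = 10.26/6.584 = 1.558 years.
Leg 2: γ = 1/√(1 − 0.945²) = 1/√0.1070 = 3.057; τ_2 = 37.47/3.057 = 12.26 years.
Leg 3: speed unknown; τ_3 = 22.95/γ_3.
Total proper time: 1.558 + 12.26 + τ_3 = 20.91, so τ_3 = 20.91 − 13.81 = 7.096 years.
γ_3 = 22.95/7.096 = 3.234; β = √(1 − 1/γ²) = √0.9044.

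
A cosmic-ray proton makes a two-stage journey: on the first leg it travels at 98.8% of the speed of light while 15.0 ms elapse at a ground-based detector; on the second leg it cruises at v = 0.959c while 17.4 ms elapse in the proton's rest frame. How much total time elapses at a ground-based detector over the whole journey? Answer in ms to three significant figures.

Leg 1: 15.0 ms is already measured at a ground-based detector.
Leg 2: γ = 1/√(1 − 0.959²) = 1/√0.08032 = 3.529; Δt_2 = 3.529 × 17.4 = 61.40 ms.
Total: 15.00 + 61.40 ms.

Δt = 76.4 ms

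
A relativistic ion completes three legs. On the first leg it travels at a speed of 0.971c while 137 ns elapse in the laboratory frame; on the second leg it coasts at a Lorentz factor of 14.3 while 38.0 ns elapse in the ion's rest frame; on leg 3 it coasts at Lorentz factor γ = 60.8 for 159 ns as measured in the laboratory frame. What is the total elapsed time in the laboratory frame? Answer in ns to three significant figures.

Δt = 839 ns

Leg 1: 137 ns is already measured in the laboratory frame.
Leg 2: γ = 14.3; Δt_2 = 14.30 × 38.0 = 543.4 ns.
Leg 3: 159 ns is already measured in the laboratory frame.
Total: 137.0 + 543.4 + 159.0 ns.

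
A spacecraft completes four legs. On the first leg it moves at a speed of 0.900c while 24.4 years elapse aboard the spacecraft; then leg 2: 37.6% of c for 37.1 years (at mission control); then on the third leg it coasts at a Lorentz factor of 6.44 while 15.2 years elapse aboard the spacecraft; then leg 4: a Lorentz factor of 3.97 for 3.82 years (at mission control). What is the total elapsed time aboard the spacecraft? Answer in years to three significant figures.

Leg 1: 24.4 years is already measured aboard the spacecraft.
Leg 2: β = 0.376; γ = 1/√(1 − 0.376²) = 1/√0.8586 = 1.079; τ_2 = 37.1/1.079 = 34.38 years.
Leg 3: 15.2 years is already measured aboard the spacecraft.
Leg 4: γ = 3.97; τ_4 = 3.82/3.970 = 0.9622 years.
Total: 24.40 + 34.38 + 15.20 + 0.9622 years.

τ = 74.9 years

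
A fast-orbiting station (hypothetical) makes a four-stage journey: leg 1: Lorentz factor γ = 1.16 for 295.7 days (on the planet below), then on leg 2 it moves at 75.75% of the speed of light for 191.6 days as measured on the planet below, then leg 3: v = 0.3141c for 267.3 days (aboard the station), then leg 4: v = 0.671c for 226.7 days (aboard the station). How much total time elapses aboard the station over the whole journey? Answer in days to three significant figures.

Leg 1: γ = 1.16; τ_1 = 295.7/1.160 = 254.9 days.
Leg 2: β = 0.7575; γ = 1/√(1 − 0.7575²) = 1/√0.4262 = 1.532; τ_2 = 191.6/1.532 = 125.1 days.
Leg 3: 267.3 days is already measured aboard the station.
Leg 4: 226.7 days is already measured aboard the station.
Total: 254.9 + 125.1 + 267.3 + 226.7 days.

τ = 874 days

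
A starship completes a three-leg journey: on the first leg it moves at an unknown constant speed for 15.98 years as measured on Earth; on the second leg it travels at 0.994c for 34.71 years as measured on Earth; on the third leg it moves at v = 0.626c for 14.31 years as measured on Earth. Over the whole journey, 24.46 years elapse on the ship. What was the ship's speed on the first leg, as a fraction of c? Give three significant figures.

β = 0.804

Leg 1: speed unknown; τ_1 = 15.98/γ_1.
Leg 2: γ = 1/√(1 − 0.994²) = 1/√0.01196 = 9.142; τ_2 = 34.71/9.142 = 3.797 years.
Leg 3: γ = 1/√(1 − 0.626²) = 1/√0.6081 = 1.282; τ_3 = 14.31/1.282 = 11.16 years.
Total proper time: τ_1 + 3.797 + 11.16 = 24.46, so τ_1 = 24.46 − 14.96 = 9.504 years.
γ_1 = 15.98/9.504 = 1.681; β = √(1 − 1/γ²) = √0.6463.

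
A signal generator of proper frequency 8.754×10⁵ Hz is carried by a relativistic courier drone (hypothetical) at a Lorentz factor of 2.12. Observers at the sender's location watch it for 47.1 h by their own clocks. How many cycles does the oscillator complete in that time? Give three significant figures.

N = 7.00×10¹⁰

γ = 2.12
During 47.1 h of lab time, the oscillator's proper time advances by τ = Δt/γ = 47.1/2.120 = 22.22 h = 7.998×10⁴ s.
N = f × τ = 8.754×10⁵ × 7.998×10⁴ = 7.002×10¹⁰.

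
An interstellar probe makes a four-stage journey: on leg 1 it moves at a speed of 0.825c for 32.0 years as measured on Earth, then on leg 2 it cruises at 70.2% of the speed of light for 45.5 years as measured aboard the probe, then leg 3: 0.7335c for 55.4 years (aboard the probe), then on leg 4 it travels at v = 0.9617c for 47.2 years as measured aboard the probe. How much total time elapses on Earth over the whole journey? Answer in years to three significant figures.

Δt = 350 years

Leg 1: 32.0 years is already measured on Earth.
Leg 2: β = 0.702; γ = 1/√(1 − 0.702²) = 1/√0.5072 = 1.404; Δt_2 = 1.404 × 45.5 = 63.89 years.
Leg 3: γ = 1/√(1 − 0.7335²) = 1/√0.4620 = 1.471; Δt_3 = 1.471 × 55.4 = 81.51 years.
Leg 4: γ = 1/√(1 − 0.9617²) = 1/√0.07513 = 3.648; Δt_4 = 3.648 × 47.2 = 172.2 years.
Total: 32.00 + 63.89 + 81.51 + 172.2 years.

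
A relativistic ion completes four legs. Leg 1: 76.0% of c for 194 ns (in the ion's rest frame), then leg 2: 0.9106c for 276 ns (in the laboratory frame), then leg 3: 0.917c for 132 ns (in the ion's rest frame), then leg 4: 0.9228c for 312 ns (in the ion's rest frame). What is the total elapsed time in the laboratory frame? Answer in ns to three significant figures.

Δt = 1720 ns

Leg 1: β = 0.760; γ = 1/√(1 − 0.760²) = 1/√0.4224 = 1.539; Δt_1 = 1.539 × 194 = 298.5 ns.
Leg 2: 276 ns is already measured in the laboratory frame.
Leg 3: γ = 1/√(1 − 0.917²) = 1/√0.1591 = 2.507; Δt_3 = 2.507 × 132 = 330.9 ns.
Leg 4: γ = 1/√(1 − 0.9228²) = 1/√0.1484 = 2.596; Δt_4 = 2.596 × 312 = 809.8 ns.
Total: 298.5 + 276.0 + 330.9 + 809.8 ns.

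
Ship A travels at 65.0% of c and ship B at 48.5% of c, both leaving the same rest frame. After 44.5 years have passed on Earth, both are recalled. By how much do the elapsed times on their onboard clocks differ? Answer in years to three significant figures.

A: β = 0.650; γ = 1/√(1 − 0.650²) = 1/√0.5775 = 1.316; τ_A = 44.5/1.316 = 33.82 years.
B: β = 0.485; γ = 1/√(1 − 0.485²) = 1/√0.7648 = 1.143; τ_B = 44.5/1.143 = 38.92 years.

|τ_A − τ_B| = 5.10 years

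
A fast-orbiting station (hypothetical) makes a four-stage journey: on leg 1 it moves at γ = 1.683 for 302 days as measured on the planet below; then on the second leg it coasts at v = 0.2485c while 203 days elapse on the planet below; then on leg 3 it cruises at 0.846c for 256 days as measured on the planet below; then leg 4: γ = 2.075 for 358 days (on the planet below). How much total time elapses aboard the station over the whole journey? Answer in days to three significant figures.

Leg 1: γ = 1.683; τ_1 = 302/1.683 = 179.4 days.
Leg 2: γ = 1/√(1 − 0.2485²) = 1/√0.9382 = 1.032; τ_2 = 203/1.032 = 196.6 days.
Leg 3: γ = 1/√(1 − 0.846²) = 1/√0.2843 = 1.876; τ_3 = 256/1.876 = 136.5 days.
Leg 4: γ = 2.075; τ_4 = 358/2.075 = 172.5 days.
Total: 179.4 + 196.6 + 136.5 + 172.5 days.

τ = 685 days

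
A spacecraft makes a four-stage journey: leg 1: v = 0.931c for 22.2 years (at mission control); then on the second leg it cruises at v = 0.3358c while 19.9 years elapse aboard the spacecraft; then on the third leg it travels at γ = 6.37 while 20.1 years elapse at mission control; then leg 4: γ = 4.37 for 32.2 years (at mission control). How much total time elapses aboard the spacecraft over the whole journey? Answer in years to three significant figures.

τ = 38.5 years

Leg 1: γ = 1/√(1 − 0.931²) = 1/√0.1332 = 2.740; τ_1 = 22.2/2.740 = 8.103 years.
Leg 2: 19.9 years is already measured aboard the spacecraft.
Leg 3: γ = 6.37; τ_3 = 20.1/6.370 = 3.155 years.
Leg 4: γ = 4.37; τ_4 = 32.2/4.370 = 7.368 years.
Total: 8.103 + 19.90 + 3.155 + 7.368 years.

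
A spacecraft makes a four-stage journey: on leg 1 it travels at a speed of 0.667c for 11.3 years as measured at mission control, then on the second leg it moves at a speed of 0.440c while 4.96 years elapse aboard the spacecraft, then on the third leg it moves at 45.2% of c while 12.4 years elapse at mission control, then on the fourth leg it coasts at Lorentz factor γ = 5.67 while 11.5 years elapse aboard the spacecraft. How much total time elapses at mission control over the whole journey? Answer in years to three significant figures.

Δt = 94.4 years

Leg 1: 11.3 years is already measured at mission control.
Leg 2: γ = 1/√(1 − 0.440²) = 1/√0.8064 = 1.114; Δt_2 = 1.114 × 4.96 = 5.523 years.
Leg 3: 12.4 years is already measured at mission control.
Leg 4: γ = 5.67; Δt_4 = 5.670 × 11.5 = 65.20 years.
Total: 11.30 + 5.523 + 12.40 + 65.20 years.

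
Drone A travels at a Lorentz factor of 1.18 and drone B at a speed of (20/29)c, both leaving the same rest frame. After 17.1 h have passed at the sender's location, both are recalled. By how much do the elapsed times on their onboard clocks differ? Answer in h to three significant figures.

A: γ = 1.18; τ_A = 17.1/1.180 = 14.49 h.
B: γ = 1/√(1 − (20/29)²) = 29/21 ≈ 1.381; τ_B = 17.1/1.381 = 12.38 h.

|τ_A − τ_B| = 2.11 h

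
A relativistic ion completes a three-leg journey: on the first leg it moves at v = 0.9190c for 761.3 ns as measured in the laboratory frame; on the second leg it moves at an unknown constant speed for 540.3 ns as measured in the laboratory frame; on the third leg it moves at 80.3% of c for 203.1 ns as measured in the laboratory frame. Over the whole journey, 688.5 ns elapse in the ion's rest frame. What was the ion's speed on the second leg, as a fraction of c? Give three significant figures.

β = 0.869

Leg 1: γ = 1/√(1 − 0.9190²) = 1/√0.1554 = 2.536; τ_1 = 761.3/2.536 = 300.1 ns.
Leg 2: speed unknown; τ_2 = 540.3/γ_2.
Leg 3: β = 0.803; γ = 1/√(1 − 0.803²) = 1/√0.3552 = 1.678; τ_3 = 203.1/1.678 = 121.0 ns.
Total proper time: 300.1 + τ_2 + 121.0 = 688.5, so τ_2 = 688.5 − 421.2 = 267.3 ns.
γ_2 = 540.3/267.3 = 2.021; β = √(1 − 1/γ²) = √0.7552.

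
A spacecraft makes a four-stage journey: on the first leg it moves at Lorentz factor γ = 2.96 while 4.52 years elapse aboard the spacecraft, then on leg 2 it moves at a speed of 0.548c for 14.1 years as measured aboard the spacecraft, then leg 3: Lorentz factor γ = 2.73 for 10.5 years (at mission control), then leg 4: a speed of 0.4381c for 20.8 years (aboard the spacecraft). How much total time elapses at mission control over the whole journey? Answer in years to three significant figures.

Leg 1: γ = 2.96; Δt_1 = 2.960 × 4.52 = 13.38 years.
Leg 2: γ = 1/√(1 − 0.548²) = 1/√0.6997 = 1.195; Δt_2 = 1.195 × 14.1 = 16.86 years.
Leg 3: 10.5 years is already measured at mission control.
Leg 4: γ = 1/√(1 − 0.4381²) = 1/√0.8081 = 1.112; Δt_4 = 1.112 × 20.8 = 23.14 years.
Total: 13.38 + 16.86 + 10.50 + 23.14 years.

Δt = 63.9 years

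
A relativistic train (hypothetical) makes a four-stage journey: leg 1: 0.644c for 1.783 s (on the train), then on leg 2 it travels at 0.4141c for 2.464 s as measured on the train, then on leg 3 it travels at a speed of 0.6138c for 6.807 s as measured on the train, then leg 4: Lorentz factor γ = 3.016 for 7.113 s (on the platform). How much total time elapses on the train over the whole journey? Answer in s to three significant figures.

τ = 13.4 s

Leg 1: 1.783 s is already measured on the train.
Leg 2: 2.464 s is already measured on the train.
Leg 3: 6.807 s is already measured on the train.
Leg 4: γ = 3.016; τ_4 = 7.113/3.016 = 2.358 s.
Total: 1.783 + 2.464 + 6.807 + 2.358 s.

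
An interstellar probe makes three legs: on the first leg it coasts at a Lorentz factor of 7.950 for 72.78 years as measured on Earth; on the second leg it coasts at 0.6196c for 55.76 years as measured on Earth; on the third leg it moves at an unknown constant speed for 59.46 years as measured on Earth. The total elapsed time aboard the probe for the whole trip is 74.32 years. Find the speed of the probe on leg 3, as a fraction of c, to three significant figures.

Leg 1: γ = 7.950; τ_1 = 72.78/7.950 = 9.155 years.
Leg 2: γ = 1/√(1 − 0.6196²) = 1/√0.6161 = 1.274; τ_2 = 55.76/1.274 = 43.77 years.
Leg 3: speed unknown; τ_3 = 59.46/γ_3.
Total proper time: 9.155 + 43.77 + τ_3 = 74.32, so τ_3 = 74.32 − 52.92 = 21.40 years.
γ_3 = 59.46/21.40 = 2.779; β = √(1 − 1/γ²) = √0.8705.

β = 0.933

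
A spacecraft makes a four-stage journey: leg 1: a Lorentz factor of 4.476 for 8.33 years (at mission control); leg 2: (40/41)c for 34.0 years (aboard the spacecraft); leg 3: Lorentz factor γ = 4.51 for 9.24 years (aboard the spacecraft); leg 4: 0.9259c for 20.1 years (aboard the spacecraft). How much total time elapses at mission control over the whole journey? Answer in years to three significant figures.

Leg 1: 8.33 years is already measured at mission control.
Leg 2: γ = 1/√(1 − (40/41)²) = 41/9 ≈ 4.556; Δt_2 = 4.556 × 34.0 = 154.9 years.
Leg 3: γ = 4.51; Δt_3 = 4.510 × 9.24 = 41.67 years.
Leg 4: γ = 1/√(1 − 0.9259²) = 1/√0.1427 = 2.647; Δt_4 = 2.647 × 20.1 = 53.21 years.
Total: 8.330 + 154.9 + 41.67 + 53.21 years.

Δt = 258 years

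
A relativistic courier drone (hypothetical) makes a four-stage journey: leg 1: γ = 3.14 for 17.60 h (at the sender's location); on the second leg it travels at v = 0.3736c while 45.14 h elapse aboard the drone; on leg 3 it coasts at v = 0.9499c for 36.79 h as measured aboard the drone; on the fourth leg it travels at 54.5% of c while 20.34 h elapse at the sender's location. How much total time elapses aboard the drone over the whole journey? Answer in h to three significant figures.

Leg 1: γ = 3.14; τ_1 = 17.60/3.140 = 5.605 h.
Leg 2: 45.14 h is already measured aboard the drone.
Leg 3: 36.79 h is already measured aboard the drone.
Leg 4: β = 0.545; γ = 1/√(1 − 0.545²) = 1/√0.7030 = 1.193; τ_4 = 20.34/1.193 = 17.05 h.
Total: 5.605 + 45.14 + 36.79 + 17.05 h.

τ = 105 h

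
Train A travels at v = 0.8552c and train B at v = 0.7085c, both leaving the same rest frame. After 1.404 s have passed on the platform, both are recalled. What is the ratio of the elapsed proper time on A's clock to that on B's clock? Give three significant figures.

A: γ = 1/√(1 − 0.8552²) = 1/√0.2686 = 1.929. B: γ = 1/√(1 − 0.7085²) = 1/√0.4980 = 1.417.
τ_A/τ_B = γ_B/γ_A = 1.417/1.929 = 0.7344, so τ_A/τ_B = 0.7344.

τ_A/τ_B = 0.734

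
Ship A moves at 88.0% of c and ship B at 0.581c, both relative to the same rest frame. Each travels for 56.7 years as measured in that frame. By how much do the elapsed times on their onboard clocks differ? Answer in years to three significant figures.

|τ_A − τ_B| = 19.2 years

A: β = 0.880; γ = 1/√(1 − 0.880²) = 1/√0.2256 = 2.105; τ_A = 56.7/2.105 = 26.93 years.
B: γ = 1/√(1 − 0.581²) = 1/√0.6624 = 1.229; τ_B = 56.7/1.229 = 46.15 years.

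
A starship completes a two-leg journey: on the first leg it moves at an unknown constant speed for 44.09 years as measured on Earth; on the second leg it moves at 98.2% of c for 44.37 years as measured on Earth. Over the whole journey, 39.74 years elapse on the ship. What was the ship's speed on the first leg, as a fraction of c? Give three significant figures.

Leg 1: speed unknown; τ_1 = 44.09/γ_1.
Leg 2: β = 0.982; γ = 1/√(1 − 0.982²) = 1/√0.03568 = 5.294; τ_2 = 44.37/5.294 = 8.381 years.
Total proper time: τ_1 + 8.381 = 39.74, so τ_1 = 39.74 − 8.381 = 31.36 years.
γ_1 = 44.09/31.36 = 1.406; β = √(1 − 1/γ²) = √0.4941.

β = 0.703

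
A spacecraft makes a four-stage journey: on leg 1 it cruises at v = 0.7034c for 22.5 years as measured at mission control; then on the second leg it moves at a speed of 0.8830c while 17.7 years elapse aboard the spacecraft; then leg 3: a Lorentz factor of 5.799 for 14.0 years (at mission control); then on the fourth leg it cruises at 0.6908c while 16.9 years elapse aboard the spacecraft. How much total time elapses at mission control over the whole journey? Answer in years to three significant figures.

Δt = 97.6 years

Leg 1: 22.5 years is already measured at mission control.
Leg 2: γ = 1/√(1 − 0.8830²) = 1/√0.2203 = 2.131; Δt_2 = 2.131 × 17.7 = 37.71 years.
Leg 3: 14.0 years is already measured at mission control.
Leg 4: γ = 1/√(1 − 0.6908²) = 1/√0.5228 = 1.383; Δt_4 = 1.383 × 16.9 = 23.37 years.
Total: 22.50 + 37.71 + 14.00 + 23.37 years.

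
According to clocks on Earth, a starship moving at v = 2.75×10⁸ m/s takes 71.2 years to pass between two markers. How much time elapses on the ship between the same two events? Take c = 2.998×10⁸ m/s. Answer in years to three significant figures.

τ = 28.4 years

β = 2.75×10⁸/2.998×10⁸ = 0.9173; γ = 1/√(1 − 0.9173²) = 2.511
The interval measured on Earth is the dilated one; the clock on the ship measures the proper time τ = Δt/γ = 71.2/2.511 years.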